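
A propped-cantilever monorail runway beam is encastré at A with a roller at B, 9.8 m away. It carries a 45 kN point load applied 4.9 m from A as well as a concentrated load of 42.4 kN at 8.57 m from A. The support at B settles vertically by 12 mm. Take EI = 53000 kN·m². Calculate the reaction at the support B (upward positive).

Choose R_B as the redundant. The primary structure is the cantilever fixed at A.
Primary-structure tip deflection at B by superposition:
  point load 45 at a = 4.9: Pa²(3L − a)/(6EI) = 4412/EI
  point load 42.4 at a = 8.57: Pa²(3L − a)/(6EI) = 10811/EI
  δ_0 = 15223/EI
Tip deflection under a unit load at B: L³/(3EI) = 313.7/EI.
With EI = 53000 kN·m²: δ_0 = 0.28722 m and δ_{BB} = 0.005919 m/kN.
Compatibility — the beam at B must follow the support down by 0.012 m: δ_0 − R_B·δ_{BB} = 0.012, so R_B = (0.28722 − 0.012)/0.005919 = 46.49 kN.

R_B = 46.49 kN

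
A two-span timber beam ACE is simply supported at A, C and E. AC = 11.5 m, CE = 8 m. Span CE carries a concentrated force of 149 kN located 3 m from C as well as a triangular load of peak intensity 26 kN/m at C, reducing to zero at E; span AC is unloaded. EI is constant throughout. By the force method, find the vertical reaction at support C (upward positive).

Take M_C as the redundant. Released structure: two simple spans AC and CE with a hinge at C.
Rotations at C on the released spans (each span's end-slope, ×1/EI):
  span CE: point load 149 at a = 3: Pab(L + b)/(6LEI) = 605.3/EI
  span CE: triangular load, peak 26: w₀L³/(45EI) = 295.8/EI
  relative rotation θ_0 = (0 + 901.1)/EI = 901.1/EI
A unit hogging moment at C produces rotation L₁/(3EI) + L₂/(3EI) = 6.5/EI.
Slope continuity at C: θ_0 = M_C·6.5/EI, so M_C = 901.1/6.5 = 138.6 kN·m (hogging).
Span AC, ΣM about A with M_C applied at C: R_C^{AC}·11.5 = 0 + 138.6, so R_C^{AC} = 12.06 kN and R_A = 0 − 12.06 = -12.06 kN.
Span CE, ΣM about E: R_C^{CE}·8 = 1300 + 138.6, so R_C^{CE} = 179.8 kN and R_E = 253 − 179.8 = 73.21 kN.
R_C = 12.06 + 179.8 = 191.8 kN.

R_C = 191.8 kN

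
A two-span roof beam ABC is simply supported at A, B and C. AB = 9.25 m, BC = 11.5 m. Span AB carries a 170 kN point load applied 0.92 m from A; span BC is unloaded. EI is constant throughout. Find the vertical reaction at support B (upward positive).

R_B = 23.64 kN

Release continuity at B by inserting a hinge; the redundant is the internal moment M_B. The primary structure is two simply-supported spans AB and BC.
Discontinuity in slope at B on the released structure — sum the simple-span end rotations:
  span AB: point load 170 at a = 0.92: Pab(L + a)/(6LEI) = 238.7/EI
  relative rotation θ_0 = (238.7 + 0)/EI = 238.7/EI
A unit hogging moment at B produces rotation L₁/(3EI) + L₂/(3EI) = 6.917/EI.
Compatibility: M_B·(L₁+L₂)/(3EI) = θ_0, giving M_B = 34.52 kN·m (hogging).
Span AB, ΣM about A with M_B applied at B: R_B^{AB}·9.25 = 156.4 + 34.52, so R_B^{AB} = 20.64 kN and R_A = 170 − 20.64 = 149.4 kN.
Span BC, ΣM about C: R_B^{BC}·11.5 = 0 + 34.52, so R_B^{BC} = 3.001 kN and R_C = 0 − 3.001 = -3.001 kN.
R_B = 20.64 + 3.001 = 23.64 kN.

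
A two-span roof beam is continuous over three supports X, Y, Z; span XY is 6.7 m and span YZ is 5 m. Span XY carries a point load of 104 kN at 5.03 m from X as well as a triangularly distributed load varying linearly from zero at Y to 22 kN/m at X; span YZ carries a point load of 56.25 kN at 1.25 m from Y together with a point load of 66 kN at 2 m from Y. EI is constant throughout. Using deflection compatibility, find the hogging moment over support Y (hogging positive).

Release continuity at Y by inserting a hinge; the redundant is the internal moment M_Y. The primary structure is two simply-supported spans XY and YZ.
Discontinuity in slope at Y on the released structure — sum the simple-span end rotations:
  span XY: point load 104 at a = 5.03: Pab(L + a)/(6LEI) = 254.9/EI
  span XY: triangular load, peak 22: 7w₀L³/(360EI) = 128.7/EI
  span YZ: point load 56.25 at a = 1.25: Pab(L + b)/(6LEI) = 76.9/EI
  span YZ: point load 66 at a = 2: Pab(L + b)/(6LEI) = 105.6/EI
  relative rotation θ_0 = (383.6 + 182.5)/EI = 566.1/EI
A unit hogging moment at Y produces rotation L₁/(3EI) + L₂/(3EI) = 3.9/EI.
Slope continuity at Y: θ_0 = M_Y·3.9/EI, so M_Y = 566.1/3.9 = 145.1 kN·m (hogging).

M_Y = 145.1 kN·m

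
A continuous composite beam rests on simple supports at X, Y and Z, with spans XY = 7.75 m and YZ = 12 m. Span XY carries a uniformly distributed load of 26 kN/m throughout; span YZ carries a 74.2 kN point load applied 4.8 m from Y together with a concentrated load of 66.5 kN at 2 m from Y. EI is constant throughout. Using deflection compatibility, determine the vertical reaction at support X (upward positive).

Insert a hinge at Y; M_Y is the redundant, and each span becomes simply supported.
Discontinuity in slope at Y on the released structure — sum the simple-span end rotations:
  span XY: UDL 26: wL³/(24EI) = 504.3/EI
  span YZ: point load 74.2 at a = 4.8: Pab(L + b)/(6LEI) = 683.8/EI
  span YZ: point load 66.5 at a = 2: Pab(L + b)/(6LEI) = 406.4/EI
  relative rotation θ_0 = (504.3 + 1090)/EI = 1594/EI
A unit hogging moment at Y produces rotation L₁/(3EI) + L₂/(3EI) = 6.583/EI.
Compatibility: M_Y·(L₁+L₂)/(3EI) = θ_0, giving M_Y = 242.2 kN·m (hogging).
Span XY, ΣM about X with M_Y applied at Y: R_Y^{XY}·7.75 = 780.8 + 242.2, so R_Y^{XY} = 132 kN and R_X = 201.5 − 132 = 69.5 kN.

R_X = 69.5 kN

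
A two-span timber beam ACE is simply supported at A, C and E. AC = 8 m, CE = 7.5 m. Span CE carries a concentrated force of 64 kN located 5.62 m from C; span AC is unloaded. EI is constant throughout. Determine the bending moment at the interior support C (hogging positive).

Release continuity at C by inserting a hinge; the redundant is the internal moment M_C. The primary structure is two simply-supported spans AC and CE.
Rotations at C on the released spans (each span's end-slope, ×1/EI):
  span CE: point load 64 at a = 5.62: Pab(L + b)/(6LEI) = 140.9/EI
  relative rotation θ_0 = (0 + 140.9)/EI = 140.9/EI
A unit hogging moment at C produces rotation L₁/(3EI) + L₂/(3EI) = 5.167/EI.
Slope continuity at C: θ_0 = M_C·5.167/EI, so M_C = 140.9/5.167 = 27.28 kN·m (hogging).

M_C = 27.28 kN·m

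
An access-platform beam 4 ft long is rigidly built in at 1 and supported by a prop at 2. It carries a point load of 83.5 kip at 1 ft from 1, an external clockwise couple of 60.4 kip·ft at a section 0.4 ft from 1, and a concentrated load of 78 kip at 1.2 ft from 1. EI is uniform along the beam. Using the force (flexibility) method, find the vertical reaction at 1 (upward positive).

Choose R_2 as the redundant. The primary structure is the cantilever fixed at 1.
Free-end deflection of the primary structure under the applied loading (downward +):
  point load 83.5 at a = 1: Pa²(3L − a)/(6EI) = 153.1/EI
  clockwise couple 60.4 at a = 0.4: M₀a(2L − a)/(2EI) = 91.81/EI
  point load 78 at a = 1.2: Pa²(3L − a)/(6EI) = 202.2/EI
  δ_0 = 447.1/EI
Tip deflection under a unit load at 2: L³/(3EI) = 21.33/EI.
Compatibility at 2: δ_0 − R_2·δ_{22} = 0, so R_2 = 447.1/21.33 = 20.96 kip.
Vertical equilibrium: R_1 = ΣP − R_2 = 161.5 − 20.96 = 140.5 kip.

R_1 = 140.5 kip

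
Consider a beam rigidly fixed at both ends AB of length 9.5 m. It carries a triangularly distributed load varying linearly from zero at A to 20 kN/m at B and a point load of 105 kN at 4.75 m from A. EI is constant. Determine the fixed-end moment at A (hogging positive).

M_A = 184.9 kN·m

Take the two fixed-end moments M_A, M_B as redundants; the released structure is the simple span AB.
End rotations of the released simple span under the applied load (×1/EI):
  at A: triangular load, peak 20: 7w₀L³/(360EI) = 333.4/EI
  at B: triangular load, peak 20: w₀L³/(45EI) = 381.1/EI
  at A: point load 105 at a = 4.75: Pab(L + b)/(6LEI) = 592.3/EI
  at B: point load 105 at a = 4.75: Pab(L + a)/(6LEI) = 592.3/EI
  θ_A0 = 925.7/EI,  θ_B0 = 973.3/EI
Flexibility coefficients: a unit moment at one end gives L/(3EI) there and L/(6EI) at the far end, so f₁₁ = f₂₂ = 3.167/EI and f₁₂ = f₂₁ = 1.583/EI.
Compatibility — zero rotation at each built-in end:
  3.167 M_A + 1.583 M_B = 925.7
  1.583 M_A + 3.167 M_B = 973.3
Solving the pair gives M_A = 184.9 kN·m and M_B = 214.9 kN·m (hogging).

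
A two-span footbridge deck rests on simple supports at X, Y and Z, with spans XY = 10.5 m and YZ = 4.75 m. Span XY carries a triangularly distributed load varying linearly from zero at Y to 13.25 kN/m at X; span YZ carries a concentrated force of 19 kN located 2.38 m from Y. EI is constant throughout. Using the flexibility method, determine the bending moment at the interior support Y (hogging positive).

M_Y = 63.94 kN·m

Release continuity at Y by inserting a hinge; the redundant is the internal moment M_Y. The primary structure is two simply-supported spans XY and YZ.
Discontinuity in slope at Y on the released structure — sum the simple-span end rotations:
  span XY: triangular load, peak 13.25: 7w₀L³/(360EI) = 298.2/EI
  span YZ: point load 19 at a = 2.38: Pab(L + b)/(6LEI) = 26.77/EI
  relative rotation θ_0 = (298.2 + 26.77)/EI = 325/EI
A unit hogging moment at Y produces rotation L₁/(3EI) + L₂/(3EI) = 5.083/EI.
Compatibility: M_Y·(L₁+L₂)/(3EI) = θ_0, giving M_Y = 63.94 kN·m (hogging).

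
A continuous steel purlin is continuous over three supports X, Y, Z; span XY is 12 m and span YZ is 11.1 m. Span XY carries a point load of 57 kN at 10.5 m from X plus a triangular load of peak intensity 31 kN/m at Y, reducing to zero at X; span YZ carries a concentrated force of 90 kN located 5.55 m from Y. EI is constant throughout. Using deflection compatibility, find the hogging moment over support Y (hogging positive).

Release continuity at Y by inserting a hinge; the redundant is the internal moment M_Y. The primary structure is two simply-supported spans XY and YZ.
End slopes at the hinge Y, treating each span as simply supported:
  span XY: point load 57 at a = 10.5: Pab(L + a)/(6LEI) = 280.5/EI
  span XY: triangular load, peak 31: w₀L³/(45EI) = 1190/EI
  span YZ: point load 90 at a = 5.55: Pab(L + b)/(6LEI) = 693.1/EI
  relative rotation θ_0 = (1471 + 693.1)/EI = 2164/EI
A unit hogging moment at Y produces rotation L₁/(3EI) + L₂/(3EI) = 7.7/EI.
Slope continuity at Y: θ_0 = M_Y·7.7/EI, so M_Y = 2164/7.7 = 281 kN·m (hogging).

M_Y = 281 kN·m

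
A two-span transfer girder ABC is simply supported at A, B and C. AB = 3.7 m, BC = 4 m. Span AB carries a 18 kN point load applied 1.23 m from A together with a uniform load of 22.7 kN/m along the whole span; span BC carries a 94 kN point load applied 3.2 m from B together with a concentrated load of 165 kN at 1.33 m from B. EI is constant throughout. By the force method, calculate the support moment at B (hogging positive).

M_B = 105.6 kN·m

Take M_B as the redundant. Released structure: two simple spans AB and BC with a hinge at B.
Rotations at B on the released spans (each span's end-slope, ×1/EI):
  span AB: point load 18 at a = 1.23: Pab(L + a)/(6LEI) = 12.14/EI
  span AB: UDL 22.7: wL³/(24EI) = 47.91/EI
  span BC: point load 94 at a = 3.2: Pab(L + b)/(6LEI) = 48.13/EI
  span BC: point load 165 at a = 1.33: Pab(L + b)/(6LEI) = 162.8/EI
  relative rotation θ_0 = (60.05 + 211)/EI = 271/EI
A unit hogging moment at B produces rotation L₁/(3EI) + L₂/(3EI) = 2.567/EI.
Slope continuity at B: θ_0 = M_B·2.567/EI, so M_B = 271/2.567 = 105.6 kN·m (hogging).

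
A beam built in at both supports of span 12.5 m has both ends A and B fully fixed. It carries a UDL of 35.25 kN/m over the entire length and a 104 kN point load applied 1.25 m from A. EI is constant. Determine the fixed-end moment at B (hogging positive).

Release both end moments; the primary structure is a simply-supported span AB with redundants M_A and M_B.
End rotations of the released simple span under the applied load (×1/EI):
  at A: UDL 35.25: wL³/(24EI) = 2869/EI
  at B: UDL 35.25: wL³/(24EI) = 2869/EI
  at A: point load 104 at a = 1.25: Pab(L + b)/(6LEI) = 463.1/EI
  at B: point load 104 at a = 1.25: Pab(L + a)/(6LEI) = 268.1/EI
  θ_A0 = 3332/EI,  θ_B0 = 3137/EI
Flexibility coefficients: a unit moment at one end gives L/(3EI) there and L/(6EI) at the far end, so f₁₁ = f₂₂ = 4.167/EI and f₁₂ = f₂₁ = 2.083/EI.
Compatibility — zero rotation at each built-in end:
  4.167 M_A + 2.083 M_B = 3332
  2.083 M_A + 4.167 M_B = 3137
Solving the pair gives M_A = 564.3 kN·m and M_B = 470.7 kN·m (hogging).

M_B = 470.7 kN·m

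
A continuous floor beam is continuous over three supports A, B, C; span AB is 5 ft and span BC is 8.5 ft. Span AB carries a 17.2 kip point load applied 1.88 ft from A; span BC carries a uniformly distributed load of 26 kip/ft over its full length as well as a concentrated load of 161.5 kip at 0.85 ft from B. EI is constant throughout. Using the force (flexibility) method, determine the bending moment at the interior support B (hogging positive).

M_B = 226.9 kip·ft

Insert a hinge at B; M_B is the redundant, and each span becomes simply supported.
Discontinuity in slope at B on the released structure — sum the simple-span end rotations:
  span AB: point load 17.2 at a = 1.88: Pab(L + a)/(6LEI) = 23.14/EI
  span BC: UDL 26: wL³/(24EI) = 665.3/EI
  span BC: point load 161.5 at a = 0.85: Pab(L + b)/(6LEI) = 332.5/EI
  relative rotation θ_0 = (23.14 + 997.9)/EI = 1021/EI
A unit hogging moment at B produces rotation L₁/(3EI) + L₂/(3EI) = 4.5/EI.
Slope continuity at B: θ_0 = M_B·4.5/EI, so M_B = 1021/4.5 = 226.9 kip·ft (hogging).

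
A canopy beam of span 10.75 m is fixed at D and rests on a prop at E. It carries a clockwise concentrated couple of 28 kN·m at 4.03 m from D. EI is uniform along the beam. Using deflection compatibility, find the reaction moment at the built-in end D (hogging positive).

Release the roller at E. Primary structure: cantilever fixed at D.
Deflection at E on the released cantilever, summing each load's contribution:
  clockwise couple 28 at a = 4.03: M₀a(2L − a)/(2EI) = 985.7/EI
Flexibility coefficient — unit upward force at E: δ_{EE} = L³/(3EI) = 414.1/EI.
Compatibility at E: δ_0 − R_E·δ_{EE} = 0, so R_E = 985.7/414.1 = 2.38 kN.
Moment equilibrium about D: M_D = Σ(load moments about D) − R_E·L = 28 − 2.38×10.75 = 2.412 kN·m.

M_D = 2.412 kN·m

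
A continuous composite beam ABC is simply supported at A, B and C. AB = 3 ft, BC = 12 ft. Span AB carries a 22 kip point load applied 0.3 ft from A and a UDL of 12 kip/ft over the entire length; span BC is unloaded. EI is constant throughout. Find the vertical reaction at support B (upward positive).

R_B = 21.6 kip

Release continuity at B by inserting a hinge; the redundant is the internal moment M_B. The primary structure is two simply-supported spans AB and BC.
End slopes at the hinge B, treating each span as simply supported:
  span AB: point load 22 at a = 0.3: Pab(L + a)/(6LEI) = 3.267/EI
  span AB: UDL 12: wL³/(24EI) = 13.5/EI
  relative rotation θ_0 = (16.77 + 0)/EI = 16.77/EI
A unit hogging moment at B produces rotation L₁/(3EI) + L₂/(3EI) = 5/EI.
Slope continuity at B: θ_0 = M_B·5/EI, so M_B = 16.77/5 = 3.353 kip·ft (hogging).
Span AB, ΣM about A with M_B applied at B: R_B^{AB}·3 = 60.6 + 3.353, so R_B^{AB} = 21.32 kip and R_A = 58 − 21.32 = 36.68 kip.
Span BC, ΣM about C: R_B^{BC}·12 = 0 + 3.353, so R_B^{BC} = 0.2794 kip and R_C = 0 − 0.2794 = -0.2794 kip.
R_B = 21.32 + 0.2794 = 21.6 kip.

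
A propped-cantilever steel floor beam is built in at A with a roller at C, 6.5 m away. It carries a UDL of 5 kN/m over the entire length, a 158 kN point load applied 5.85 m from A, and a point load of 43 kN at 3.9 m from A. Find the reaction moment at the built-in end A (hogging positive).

Choose R_C as the redundant. The primary structure is the cantilever fixed at A.
Primary-structure tip deflection at C by superposition:
  UDL 5: wL⁴/(8EI) = 1116/EI
  point load 158 at a = 5.85: Pa²(3L − a)/(6EI) = 12301/EI
  point load 43 at a = 3.9: Pa²(3L − a)/(6EI) = 1700/EI
  δ_0 = 15117/EI
Flexibility coefficient — unit upward force at C: δ_{CC} = L³/(3EI) = 91.54/EI.
The prop prevents deflection at C: R_C = δ_0/δ_{CC} = 15117/91.54 = 165.1 kN.
Moment equilibrium about A: M_A = Σ(load moments about A) − R_C·L = 1198 − 165.1×6.5 = 124.2 kN·m.

M_A = 124.2 kN·m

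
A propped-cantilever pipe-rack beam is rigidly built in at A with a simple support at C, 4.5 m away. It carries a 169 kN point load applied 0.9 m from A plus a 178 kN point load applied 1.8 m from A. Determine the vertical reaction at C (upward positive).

Release the roller at C. Primary structure: cantilever fixed at A.
Downward deflection at the released point C due to the loads:
  point load 169 at a = 0.9: Pa²(3L − a)/(6EI) = 287.5/EI
  point load 178 at a = 1.8: Pa²(3L − a)/(6EI) = 1125/EI
  δ_0 = 1412/EI
Flexibility coefficient — unit upward force at C: δ_{CC} = L³/(3EI) = 30.38/EI.
The prop prevents deflection at C: R_C = δ_0/δ_{CC} = 1412/30.38 = 46.49 kN.

R_C = 46.49 kN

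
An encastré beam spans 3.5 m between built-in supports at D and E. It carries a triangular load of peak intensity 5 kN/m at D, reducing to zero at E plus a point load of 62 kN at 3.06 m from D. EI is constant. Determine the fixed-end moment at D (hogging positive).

M_D = 6.061 kN·m

Release both end moments; the primary structure is a simply-supported span DE with redundants M_D and M_E.
On the primary (simply-supported) span, the end slopes from the loading are:
  at D: triangular load, peak 5: w₀L³/(45EI) = 4.764/EI
  at E: triangular load, peak 5: 7w₀L³/(360EI) = 4.168/EI
  at D: point load 62 at a = 3.06: Pab(L + b)/(6LEI) = 15.66/EI
  at E: point load 62 at a = 3.06: Pab(L + a)/(6LEI) = 26.08/EI
  θ_D0 = 20.43/EI,  θ_E0 = 30.24/EI
Flexibility coefficients: a unit moment at one end gives L/(3EI) there and L/(6EI) at the far end, so f₁₁ = f₂₂ = 1.167/EI and f₁₂ = f₂₁ = 0.5833/EI.
Compatibility — zero rotation at each built-in end:
  1.167 M_D + 0.5833 M_E = 20.43
  0.5833 M_D + 1.167 M_E = 30.24
Solving the pair gives M_D = 6.061 kN·m and M_E = 22.89 kN·m (hogging).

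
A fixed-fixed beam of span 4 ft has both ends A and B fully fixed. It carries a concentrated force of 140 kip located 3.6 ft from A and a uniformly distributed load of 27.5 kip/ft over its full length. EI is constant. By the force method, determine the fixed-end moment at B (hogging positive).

Release both end moments; the primary structure is a simply-supported span AB with redundants M_A and M_B.
Simple-span end rotations at A and B under the given loads:
  at A: point load 140 at a = 3.6: Pab(L + b)/(6LEI) = 36.96/EI
  at B: point load 140 at a = 3.6: Pab(L + a)/(6LEI) = 63.84/EI
  at A: UDL 27.5: wL³/(24EI) = 73.33/EI
  at B: UDL 27.5: wL³/(24EI) = 73.33/EI
  θ_A0 = 110.3/EI,  θ_B0 = 137.2/EI
Flexibility coefficients: a unit moment at one end gives L/(3EI) there and L/(6EI) at the far end, so f₁₁ = f₂₂ = 1.333/EI and f₁₂ = f₂₁ = 0.6667/EI.
Compatibility — zero rotation at each built-in end:
  1.333 M_A + 0.6667 M_B = 110.3
  0.6667 M_A + 1.333 M_B = 137.2
Solving the pair gives M_A = 41.71 kip·ft and M_B = 82.03 kip·ft (hogging).

M_B = 82.03 kip·ft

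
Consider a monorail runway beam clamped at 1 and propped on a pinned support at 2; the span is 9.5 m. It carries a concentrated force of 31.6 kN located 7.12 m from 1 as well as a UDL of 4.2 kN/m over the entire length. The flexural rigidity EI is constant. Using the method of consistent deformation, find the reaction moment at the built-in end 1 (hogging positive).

M_1 = 82.63 kN·m

Choose R_2 as the redundant. The primary structure is the cantilever fixed at 1.
Free-end deflection of the primary structure under the applied loading (downward +):
  point load 31.6 at a = 7.12: Pa²(3L − a)/(6EI) = 5708/EI
  UDL 4.2: wL⁴/(8EI) = 4276/EI
  δ_0 = 9984/EI
Tip deflection under a unit load at 2: L³/(3EI) = 285.8/EI.
Compatibility at 2: δ_0 − R_2·δ_{22} = 0, so R_2 = 9984/285.8 = 34.94 kN.
Moment equilibrium about 1: M_1 = Σ(load moments about 1) − R_2·L = 414.5 − 34.94×9.5 = 82.63 kN·m.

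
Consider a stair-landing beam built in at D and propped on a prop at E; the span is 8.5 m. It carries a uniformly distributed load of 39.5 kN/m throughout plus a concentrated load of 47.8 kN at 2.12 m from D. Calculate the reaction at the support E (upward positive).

Choose R_E as the redundant. The primary structure is the cantilever fixed at D.
Deflection at E on the released cantilever, summing each load's contribution:
  UDL 39.5: wL⁴/(8EI) = 25774/EI
  point load 47.8 at a = 2.12: Pa²(3L − a)/(6EI) = 837.1/EI
  δ_0 = 26611/EI
Tip deflection under a unit load at E: L³/(3EI) = 204.7/EI.
The prop prevents deflection at E: R_E = δ_0/δ_{EE} = 26611/204.7 = 130 kN.

R_E = 130 kN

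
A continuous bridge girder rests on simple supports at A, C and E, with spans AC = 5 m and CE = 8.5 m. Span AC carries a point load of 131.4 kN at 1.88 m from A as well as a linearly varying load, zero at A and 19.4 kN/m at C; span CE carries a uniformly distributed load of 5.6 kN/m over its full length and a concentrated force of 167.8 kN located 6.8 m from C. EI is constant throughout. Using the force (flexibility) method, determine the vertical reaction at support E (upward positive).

Take M_C as the redundant. Released structure: two simple spans AC and CE with a hinge at C.
Rotations at C on the released spans (each span's end-slope, ×1/EI):
  span AC: point load 131.4 at a = 1.88: Pab(L + a)/(6LEI) = 176.8/EI
  span AC: triangular load, peak 19.4: w₀L³/(45EI) = 53.89/EI
  span CE: UDL 5.6: wL³/(24EI) = 143.3/EI
  span CE: point load 167.8 at a = 6.8: Pab(L + b)/(6LEI) = 388/EI
  relative rotation θ_0 = (230.6 + 531.2)/EI = 761.9/EI
A unit hogging moment at C produces rotation L₁/(3EI) + L₂/(3EI) = 4.5/EI.
Slope continuity at C: θ_0 = M_C·4.5/EI, so M_C = 761.9/4.5 = 169.3 kN·m (hogging).
Span CE, ΣM about E: R_C^{CE}·8.5 = 487.6 + 169.3, so R_C^{CE} = 77.28 kN and R_E = 215.4 − 77.28 = 138.1 kN.

R_E = 138.1 kN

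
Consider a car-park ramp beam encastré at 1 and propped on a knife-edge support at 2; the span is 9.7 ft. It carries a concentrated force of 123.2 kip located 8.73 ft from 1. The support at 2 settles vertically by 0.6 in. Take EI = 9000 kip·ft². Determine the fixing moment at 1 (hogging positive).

M_1 = 73.5 kip·ft

Take the reaction at 2 as the redundant and release it; the primary structure is a cantilever fixed at 1.
Free-end deflection of the primary structure under the applied loading (downward +):
  point load 123.2 at a = 8.73: Pa²(3L − a)/(6EI) = 31877/EI
Tip deflection under a unit load at 2: L³/(3EI) = 304.2/EI.
With EI = 9000 kip·ft²: δ_0 = 3.5419 ft and δ_{22} = 0.033803 ft/kip.
Compatibility — the beam at 2 must follow the support down by 0.05 ft: δ_0 − R_2·δ_{22} = 0.05, so R_2 = (3.5419 − 0.05)/0.033803 = 103.3 kip.
Moment equilibrium about 1: M_1 = Σ(load moments about 1) − R_2·L = 1076 − 103.3×9.7 = 73.5 kip·ft.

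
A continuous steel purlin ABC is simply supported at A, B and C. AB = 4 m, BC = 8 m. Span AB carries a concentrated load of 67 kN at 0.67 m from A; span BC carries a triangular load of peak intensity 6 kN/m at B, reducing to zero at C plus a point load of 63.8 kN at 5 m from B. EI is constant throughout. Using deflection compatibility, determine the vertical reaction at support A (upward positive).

Insert a hinge at B; M_B is the redundant, and each span becomes simply supported.
End slopes at the hinge B, treating each span as simply supported:
  span AB: point load 67 at a = 0.67: Pab(L + a)/(6LEI) = 29.09/EI
  span BC: triangular load, peak 6: w₀L³/(45EI) = 68.27/EI
  span BC: point load 63.8 at a = 5: Pab(L + b)/(6LEI) = 219.3/EI
  relative rotation θ_0 = (29.09 + 287.6)/EI = 316.7/EI
A unit hogging moment at B produces rotation L₁/(3EI) + L₂/(3EI) = 4/EI.
Slope continuity at B: θ_0 = M_B·4/EI, so M_B = 316.7/4 = 79.17 kN·m (hogging).
Span AB, ΣM about A with M_B applied at B: R_B^{AB}·4 = 44.89 + 79.17, so R_B^{AB} = 31.01 kN and R_A = 67 − 31.01 = 35.99 kN.

R_A = 35.99 kN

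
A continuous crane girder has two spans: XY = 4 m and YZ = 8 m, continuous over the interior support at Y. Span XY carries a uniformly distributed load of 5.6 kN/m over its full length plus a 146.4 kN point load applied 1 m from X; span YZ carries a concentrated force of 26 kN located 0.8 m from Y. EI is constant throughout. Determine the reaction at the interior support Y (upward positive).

Insert a hinge at Y; M_Y is the redundant, and each span becomes simply supported.
Discontinuity in slope at Y on the released structure — sum the simple-span end rotations:
  span XY: UDL 5.6: wL³/(24EI) = 14.93/EI
  span XY: point load 146.4 at a = 1: Pab(L + a)/(6LEI) = 91.5/EI
  span YZ: point load 26 at a = 0.8: Pab(L + b)/(6LEI) = 47.42/EI
  relative rotation θ_0 = (106.4 + 47.42)/EI = 153.9/EI
A unit hogging moment at Y produces rotation L₁/(3EI) + L₂/(3EI) = 4/EI.
Compatibility: M_Y·(L₁+L₂)/(3EI) = θ_0, giving M_Y = 38.46 kN·m (hogging).
Span XY, ΣM about X with M_Y applied at Y: R_Y^{XY}·4 = 191.2 + 38.46, so R_Y^{XY} = 57.42 kN and R_X = 168.8 − 57.42 = 111.4 kN.
Span YZ, ΣM about Z: R_Y^{YZ}·8 = 187.2 + 38.46, so R_Y^{YZ} = 28.21 kN and R_Z = 26 − 28.21 = -2.208 kN.
R_Y = 57.42 + 28.21 = 85.62 kN.

R_Y = 85.62 kN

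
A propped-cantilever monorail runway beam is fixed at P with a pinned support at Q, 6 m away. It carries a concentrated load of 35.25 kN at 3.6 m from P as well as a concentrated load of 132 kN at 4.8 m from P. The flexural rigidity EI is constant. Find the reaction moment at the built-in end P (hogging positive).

M_P = 111.6 kN·m

Choose R_Q as the redundant. The primary structure is the cantilever fixed at P.
Free-end deflection of the primary structure under the applied loading (downward +):
  point load 35.25 at a = 3.6: Pa²(3L − a)/(6EI) = 1096/EI
  point load 132 at a = 4.8: Pa²(3L − a)/(6EI) = 6691/EI
  δ_0 = 7787/EI
Tip deflection under a unit load at Q: L³/(3EI) = 72/EI.
The prop prevents deflection at Q: R_Q = δ_0/δ_{QQ} = 7787/72 = 108.2 kN.
Moment equilibrium about P: M_P = Σ(load moments about P) − R_Q·L = 760.5 − 108.2×6 = 111.6 kN·m.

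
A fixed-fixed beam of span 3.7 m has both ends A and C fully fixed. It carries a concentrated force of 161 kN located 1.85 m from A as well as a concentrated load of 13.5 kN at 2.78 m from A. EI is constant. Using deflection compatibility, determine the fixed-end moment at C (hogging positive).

Take the two fixed-end moments M_A, M_C as redundants; the released structure is the simple span AC.
End rotations of the released simple span under the applied load (×1/EI):
  at A: point load 161 at a = 1.85: Pab(L + b)/(6LEI) = 137.8/EI
  at C: point load 161 at a = 1.85: Pab(L + a)/(6LEI) = 137.8/EI
  at A: point load 13.5 at a = 2.78: Pab(L + b)/(6LEI) = 7.185/EI
  at C: point load 13.5 at a = 2.78: Pab(L + a)/(6LEI) = 10.08/EI
  θ_A0 = 144.9/EI,  θ_C0 = 147.8/EI
Flexibility coefficients: a unit moment at one end gives L/(3EI) there and L/(6EI) at the far end, so f₁₁ = f₂₂ = 1.233/EI and f₁₂ = f₂₁ = 0.6167/EI.
Compatibility — zero rotation at each built-in end:
  1.233 M_A + 0.6167 M_C = 144.9
  0.6167 M_A + 1.233 M_C = 147.8
Solving the pair gives M_A = 76.78 kN·m and M_C = 81.47 kN·m (hogging).

M_C = 81.47 kN·m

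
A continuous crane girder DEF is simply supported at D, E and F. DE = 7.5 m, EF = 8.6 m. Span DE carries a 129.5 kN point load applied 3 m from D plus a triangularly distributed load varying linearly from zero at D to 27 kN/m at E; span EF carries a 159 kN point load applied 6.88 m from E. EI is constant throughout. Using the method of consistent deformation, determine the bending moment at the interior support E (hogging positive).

M_E = 193.3 kN·m

Take M_E as the redundant. Released structure: two simple spans DE and EF with a hinge at E.
Discontinuity in slope at E on the released structure — sum the simple-span end rotations:
  span DE: point load 129.5 at a = 3: Pab(L + a)/(6LEI) = 407.9/EI
  span DE: triangular load, peak 27: w₀L³/(45EI) = 253.1/EI
  span EF: point load 159 at a = 6.88: Pab(L + b)/(6LEI) = 376.3/EI
  relative rotation θ_0 = (661 + 376.3)/EI = 1037/EI
A unit hogging moment at E produces rotation L₁/(3EI) + L₂/(3EI) = 5.367/EI.
Compatibility: M_E·(L₁+L₂)/(3EI) = θ_0, giving M_E = 193.3 kN·m (hogging).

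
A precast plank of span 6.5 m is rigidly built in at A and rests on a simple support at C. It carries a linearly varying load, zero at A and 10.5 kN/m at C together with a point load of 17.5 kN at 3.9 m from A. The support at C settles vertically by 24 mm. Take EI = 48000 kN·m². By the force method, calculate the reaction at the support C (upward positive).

Remove the prop at C; the released (primary) structure is a cantilever built in at A.
Primary-structure tip deflection at C by superposition:
  triangular load, peak 10.5 at the free end: 11w₀L⁴/(120EI) = 1718/EI
  point load 17.5 at a = 3.9: Pa²(3L − a)/(6EI) = 692.1/EI
  δ_0 = 2410/EI
Tip deflection under a unit load at C: L³/(3EI) = 91.54/EI.
With EI = 48000 kN·m²: δ_0 = 0.050212 m and δ_{CC} = 0.001907 m/kN.
Compatibility — the beam at C must follow the support down by 0.024 m: δ_0 − R_C·δ_{CC} = 0.024, so R_C = (0.050212 − 0.024)/0.001907 = 13.74 kN.

R_C = 13.74 kN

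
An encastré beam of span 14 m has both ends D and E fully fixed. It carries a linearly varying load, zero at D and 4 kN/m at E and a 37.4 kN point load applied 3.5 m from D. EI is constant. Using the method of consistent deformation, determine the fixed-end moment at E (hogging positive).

Take the two fixed-end moments M_D, M_E as redundants; the released structure is the simple span DE.
On the primary (simply-supported) span, the end slopes from the loading are:
  at D: triangular load, peak 4: 7w₀L³/(360EI) = 213.4/EI
  at E: triangular load, peak 4: w₀L³/(45EI) = 243.9/EI
  at D: point load 37.4 at a = 3.5: Pab(L + b)/(6LEI) = 400.9/EI
  at E: point load 37.4 at a = 3.5: Pab(L + a)/(6LEI) = 286.3/EI
  θ_D0 = 614.3/EI,  θ_E0 = 530.3/EI
Flexibility coefficients: a unit moment at one end gives L/(3EI) there and L/(6EI) at the far end, so f₁₁ = f₂₂ = 4.667/EI and f₁₂ = f₂₁ = 2.333/EI.
Compatibility — zero rotation at each built-in end:
  4.667 M_D + 2.333 M_E = 614.3
  2.333 M_D + 4.667 M_E = 530.3
Solving the pair gives M_D = 99.76 kN·m and M_E = 63.74 kN·m (hogging).

M_E = 63.74 kN·m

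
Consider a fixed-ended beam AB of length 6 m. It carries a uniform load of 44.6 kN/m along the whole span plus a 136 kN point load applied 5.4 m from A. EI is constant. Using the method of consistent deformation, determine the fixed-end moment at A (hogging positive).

M_A = 141.1 kN·m

Release both end moments; the primary structure is a simply-supported span AB with redundants M_A and M_B.
Simple-span end rotations at A and B under the given loads:
  at A: UDL 44.6: wL³/(24EI) = 401.4/EI
  at B: UDL 44.6: wL³/(24EI) = 401.4/EI
  at A: point load 136 at a = 5.4: Pab(L + b)/(6LEI) = 80.78/EI
  at B: point load 136 at a = 5.4: Pab(L + a)/(6LEI) = 139.5/EI
  θ_A0 = 482.2/EI,  θ_B0 = 540.9/EI
Flexibility coefficients: a unit moment at one end gives L/(3EI) there and L/(6EI) at the far end, so f₁₁ = f₂₂ = 2/EI and f₁₂ = f₂₁ = 1/EI.
Compatibility — zero rotation at each built-in end:
  2 M_A + 1 M_B = 482.2
  1 M_A + 2 M_B = 540.9
Solving the pair gives M_A = 141.1 kN·m and M_B = 199.9 kN·m (hogging).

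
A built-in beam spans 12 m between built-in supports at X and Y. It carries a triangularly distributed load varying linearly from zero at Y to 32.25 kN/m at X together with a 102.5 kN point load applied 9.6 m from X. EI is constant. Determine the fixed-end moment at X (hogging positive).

Release both end moments; the primary structure is a simply-supported span XY with redundants M_X and M_Y.
Simple-span end rotations at X and Y under the given loads:
  at X: triangular load, peak 32.25: w₀L³/(45EI) = 1238/EI
  at Y: triangular load, peak 32.25: 7w₀L³/(360EI) = 1084/EI
  at X: point load 102.5 at a = 9.6: Pab(L + b)/(6LEI) = 472.3/EI
  at Y: point load 102.5 at a = 9.6: Pab(L + a)/(6LEI) = 708.5/EI
  θ_X0 = 1711/EI,  θ_Y0 = 1792/EI
Flexibility coefficients: a unit moment at one end gives L/(3EI) there and L/(6EI) at the far end, so f₁₁ = f₂₂ = 4/EI and f₁₂ = f₂₁ = 2/EI.
Compatibility — zero rotation at each built-in end:
  4 M_X + 2 M_Y = 1711
  2 M_X + 4 M_Y = 1792
Solving the pair gives M_X = 271.6 kN·m and M_Y = 312.2 kN·m (hogging).

M_X = 271.6 kN·m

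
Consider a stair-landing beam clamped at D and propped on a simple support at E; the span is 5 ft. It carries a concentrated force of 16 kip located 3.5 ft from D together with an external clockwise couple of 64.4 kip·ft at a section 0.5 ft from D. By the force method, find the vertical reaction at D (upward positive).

R_D = 3.313 kip

Choose R_E as the redundant. The primary structure is the cantilever fixed at D.
Primary-structure tip deflection at E by superposition:
  point load 16 at a = 3.5: Pa²(3L − a)/(6EI) = 375.7/EI
  clockwise couple 64.4 at a = 0.5: M₀a(2L − a)/(2EI) = 152.9/EI
  δ_0 = 528.6/EI
Tip deflection under a unit load at E: L³/(3EI) = 41.67/EI.
The prop prevents deflection at E: R_E = δ_0/δ_{EE} = 528.6/41.67 = 12.69 kip.
Vertical equilibrium: R_D = ΣP − R_E = 16 − 12.69 = 3.313 kip.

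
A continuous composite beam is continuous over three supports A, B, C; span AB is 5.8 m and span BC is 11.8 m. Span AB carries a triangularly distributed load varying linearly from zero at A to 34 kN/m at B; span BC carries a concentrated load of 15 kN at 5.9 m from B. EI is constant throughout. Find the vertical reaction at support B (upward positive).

R_B = 85.42 kN

Release continuity at B by inserting a hinge; the redundant is the internal moment M_B. The primary structure is two simply-supported spans AB and BC.
Discontinuity in slope at B on the released structure — sum the simple-span end rotations:
  span AB: triangular load, peak 34: w₀L³/(45EI) = 147.4/EI
  span BC: point load 15 at a = 5.9: Pab(L + b)/(6LEI) = 130.5/EI
  relative rotation θ_0 = (147.4 + 130.5)/EI = 278/EI
A unit hogging moment at B produces rotation L₁/(3EI) + L₂/(3EI) = 5.867/EI.
Compatibility: M_B·(L₁+L₂)/(3EI) = θ_0, giving M_B = 47.38 kN·m (hogging).
Span AB, ΣM about A with M_B applied at B: R_B^{AB}·5.8 = 381.3 + 47.38, so R_B^{AB} = 73.9 kN and R_A = 98.6 − 73.9 = 24.7 kN.
Span BC, ΣM about C: R_B^{BC}·11.8 = 88.5 + 47.38, so R_B^{BC} = 11.52 kN and R_C = 15 − 11.52 = 3.485 kN.
R_B = 73.9 + 11.52 = 85.42 kN.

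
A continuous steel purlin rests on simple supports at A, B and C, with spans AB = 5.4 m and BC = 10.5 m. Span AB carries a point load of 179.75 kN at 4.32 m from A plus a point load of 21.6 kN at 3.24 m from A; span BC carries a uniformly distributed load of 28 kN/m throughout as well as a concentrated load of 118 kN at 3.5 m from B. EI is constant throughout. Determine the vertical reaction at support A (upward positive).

R_A = -40.86 kN

Take M_B as the redundant. Released structure: two simple spans AB and BC with a hinge at B.
End slopes at the hinge B, treating each span as simply supported:
  span AB: point load 179.75 at a = 4.32: Pab(L + a)/(6LEI) = 251.6/EI
  span AB: point load 21.6 at a = 3.24: Pab(L + a)/(6LEI) = 40.31/EI
  span BC: UDL 28: wL³/(24EI) = 1351/EI
  span BC: point load 118 at a = 3.5: Pab(L + b)/(6LEI) = 803.1/EI
  relative rotation θ_0 = (291.9 + 2154)/EI = 2446/EI
A unit hogging moment at B produces rotation L₁/(3EI) + L₂/(3EI) = 5.3/EI.
Slope continuity at B: θ_0 = M_B·5.3/EI, so M_B = 2446/5.3 = 461.4 kN·m (hogging).
Span AB, ΣM about A with M_B applied at B: R_B^{AB}·5.4 = 846.5 + 461.4, so R_B^{AB} = 242.2 kN and R_A = 201.3 − 242.2 = -40.86 kN.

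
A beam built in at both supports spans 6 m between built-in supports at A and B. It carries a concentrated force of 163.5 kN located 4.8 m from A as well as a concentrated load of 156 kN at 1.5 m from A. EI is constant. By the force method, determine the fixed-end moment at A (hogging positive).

Release both end moments; the primary structure is a simply-supported span AB with redundants M_A and M_B.
On the primary (simply-supported) span, the end slopes from the loading are:
  at A: point load 163.5 at a = 4.8: Pab(L + b)/(6LEI) = 188.4/EI
  at B: point load 163.5 at a = 4.8: Pab(L + a)/(6LEI) = 282.5/EI
  at A: point load 156 at a = 1.5: Pab(L + b)/(6LEI) = 307.1/EI
  at B: point load 156 at a = 1.5: Pab(L + a)/(6LEI) = 219.4/EI
  θ_A0 = 495.5/EI,  θ_B0 = 501.9/EI
Flexibility coefficients: a unit moment at one end gives L/(3EI) there and L/(6EI) at the far end, so f₁₁ = f₂₂ = 2/EI and f₁₂ = f₂₁ = 1/EI.
Compatibility — zero rotation at each built-in end:
  2 M_A + 1 M_B = 495.5
  1 M_A + 2 M_B = 501.9
Solving the pair gives M_A = 163 kN·m and M_B = 169.4 kN·m (hogging).

M_A = 163 kN·m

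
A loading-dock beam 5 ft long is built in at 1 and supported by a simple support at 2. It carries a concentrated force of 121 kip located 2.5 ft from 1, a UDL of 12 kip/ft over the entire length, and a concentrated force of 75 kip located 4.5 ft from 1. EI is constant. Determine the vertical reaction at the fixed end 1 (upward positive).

Release the roller at 2. Primary structure: cantilever fixed at 1.
Downward deflection at the released point 2 due to the loads:
  point load 121 at a = 2.5: Pa²(3L − a)/(6EI) = 1576/EI
  UDL 12: wL⁴/(8EI) = 937.5/EI
  point load 75 at a = 4.5: Pa²(3L − a)/(6EI) = 2658/EI
  δ_0 = 5171/EI
Flexibility coefficient — unit upward force at 2: δ_{22} = L³/(3EI) = 41.67/EI.
Compatibility at 2: δ_0 − R_2·δ_{22} = 0, so R_2 = 5171/41.67 = 124.1 kip.
Vertical equilibrium: R_1 = ΣP − R_2 = 256 − 124.1 = 131.9 kip.

R_1 = 131.9 kip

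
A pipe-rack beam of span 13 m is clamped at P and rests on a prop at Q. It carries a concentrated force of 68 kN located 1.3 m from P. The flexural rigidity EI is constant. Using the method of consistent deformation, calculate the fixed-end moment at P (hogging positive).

M_P = 75.58 kN·m

Release the roller at Q. Primary structure: cantilever fixed at P.
Deflection at Q on the released cantilever, summing each load's contribution:
  point load 68 at a = 1.3: Pa²(3L − a)/(6EI) = 722.1/EI
Tip deflection under a unit load at Q: L³/(3EI) = 732.3/EI.
The prop prevents deflection at Q: R_Q = δ_0/δ_{QQ} = 722.1/732.3 = 0.986 kN.
Moment equilibrium about P: M_P = Σ(load moments about P) − R_Q·L = 88.4 − 0.986×13 = 75.58 kN·m.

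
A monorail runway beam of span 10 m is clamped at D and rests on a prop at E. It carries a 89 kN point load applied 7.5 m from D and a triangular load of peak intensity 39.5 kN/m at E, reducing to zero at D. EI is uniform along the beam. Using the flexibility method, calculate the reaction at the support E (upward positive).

R_E = 164.9 kN

Take the reaction at E as the redundant and release it; the primary structure is a cantilever fixed at D.
Deflection at E on the released cantilever, summing each load's contribution:
  point load 89 at a = 7.5: Pa²(3L − a)/(6EI) = 18773/EI
  triangular load, peak 39.5 at the free end: 11w₀L⁴/(120EI) = 36208/EI
  δ_0 = 54982/EI
Flexibility coefficient — unit upward force at E: δ_{EE} = L³/(3EI) = 333.3/EI.
Compatibility at E: δ_0 − R_E·δ_{EE} = 0, so R_E = 54982/333.3 = 164.9 kN.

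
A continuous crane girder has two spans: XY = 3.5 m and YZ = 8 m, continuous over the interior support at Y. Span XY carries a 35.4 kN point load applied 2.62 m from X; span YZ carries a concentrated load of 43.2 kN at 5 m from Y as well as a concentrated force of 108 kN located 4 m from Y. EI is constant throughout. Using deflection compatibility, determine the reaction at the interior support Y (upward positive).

R_Y = 161.4 kN

Release continuity at Y by inserting a hinge; the redundant is the internal moment M_Y. The primary structure is two simply-supported spans XY and YZ.
End slopes at the hinge Y, treating each span as simply supported:
  span XY: point load 35.4 at a = 2.62: Pab(L + a)/(6LEI) = 23.79/EI
  span YZ: point load 43.2 at a = 5: Pab(L + b)/(6LEI) = 148.5/EI
  span YZ: point load 108 at a = 4: Pab(L + b)/(6LEI) = 432/EI
  relative rotation θ_0 = (23.79 + 580.5)/EI = 604.3/EI
A unit hogging moment at Y produces rotation L₁/(3EI) + L₂/(3EI) = 3.833/EI.
Compatibility: M_Y·(L₁+L₂)/(3EI) = θ_0, giving M_Y = 157.6 kN·m (hogging).
Span XY, ΣM about X with M_Y applied at Y: R_Y^{XY}·3.5 = 92.75 + 157.6, so R_Y^{XY} = 71.54 kN and R_X = 35.4 − 71.54 = -36.14 kN.
Span YZ, ΣM about Z: R_Y^{YZ}·8 = 561.6 + 157.6, so R_Y^{YZ} = 89.9 kN and R_Z = 151.2 − 89.9 = 61.3 kN.
R_Y = 71.54 + 89.9 = 161.4 kN.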